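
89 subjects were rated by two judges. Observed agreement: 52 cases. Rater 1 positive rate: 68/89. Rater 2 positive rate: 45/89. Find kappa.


P_o = 52/89 = 0.58427
P_e = (68*45 + 21*44) / 7921 = 0.502967
kappa = (P_o - P_e) / (1 - P_e)
kappa = (0.58427 - 0.502967) / (1 - 0.502967)
kappa = 0.1636

0.1636


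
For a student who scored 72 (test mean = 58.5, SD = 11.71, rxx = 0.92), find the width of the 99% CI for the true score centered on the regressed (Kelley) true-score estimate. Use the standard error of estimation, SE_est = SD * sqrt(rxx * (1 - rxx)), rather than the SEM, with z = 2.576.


True score estimate = 0.92*72 + 0.08*58.5 = 70.92
SE_est = SD * sqrt(rxx * (1 - rxx)) = 11.71 * sqrt(0.92 * 0.08) = 11.71 * sqrt(0.0736) = 3.176843
CI = T_est +/- z * SE_est, so width = 2 * z * SE_est = 2 * 2.576 * 3.176843
Width = 16.3671

16.3671


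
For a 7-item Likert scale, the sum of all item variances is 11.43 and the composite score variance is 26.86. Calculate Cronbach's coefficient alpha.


alpha = (k/(k-1)) * (1 - sum(si^2)/s_total^2)
= (7/6) * (1 - 11.43/26.86)
alpha = 0.6702

0.6702


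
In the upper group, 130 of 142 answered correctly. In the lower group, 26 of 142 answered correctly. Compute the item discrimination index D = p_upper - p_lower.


p_upper = 130/142 = 0.9155
p_lower = 26/142 = 0.1831
D = 0.9155 - 0.1831 = 0.7324

0.7324


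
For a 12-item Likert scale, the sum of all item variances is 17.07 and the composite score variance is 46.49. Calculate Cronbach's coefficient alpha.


alpha = (k/(k-1)) * (1 - sum(si^2)/s_total^2)
= (12/11) * (1 - 17.07/46.49)
alpha = 0.6904

0.6904


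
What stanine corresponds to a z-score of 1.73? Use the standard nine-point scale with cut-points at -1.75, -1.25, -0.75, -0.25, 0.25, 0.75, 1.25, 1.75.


Stanine boundaries: [-1.75, -1.25, -0.75, -0.25, 0.25, 0.75, 1.25, 1.75]
z = 1.73
Check each boundary:
  z >= -1.75 -> could be stanine 2
  z >= -1.25 -> could be stanine 3
  z >= -0.75 -> could be stanine 4
  z >= -0.25 -> could be stanine 5
  z >= 0.25 -> could be stanine 6
  z >= 0.75 -> could be stanine 7
  z >= 1.25 -> could be stanine 8
  z < 1.75
Highest qualifying boundary gives stanine = 8

8


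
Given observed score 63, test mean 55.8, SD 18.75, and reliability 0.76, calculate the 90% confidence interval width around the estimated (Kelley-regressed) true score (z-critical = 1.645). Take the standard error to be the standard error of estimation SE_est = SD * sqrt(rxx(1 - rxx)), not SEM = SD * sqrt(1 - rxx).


True score estimate = 0.76*63 + 0.24*55.8 = 61.272
SE_est = SD * sqrt(rxx * (1 - rxx)) = 18.75 * sqrt(0.76 * 0.24) = 18.75 * sqrt(0.1824) = 8.007809
CI = T_est +/- z * SE_est, so width = 2 * z * SE_est = 2 * 1.645 * 8.007809
Width = 26.3457

26.3457


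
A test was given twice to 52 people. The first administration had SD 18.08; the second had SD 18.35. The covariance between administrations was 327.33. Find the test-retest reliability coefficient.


r = cov(X,Y) / (SD_X * SD_Y)
r = 327.33 / (18.08 * 18.35)
r = 327.33 / 331.768
r = 0.9866

0.9866


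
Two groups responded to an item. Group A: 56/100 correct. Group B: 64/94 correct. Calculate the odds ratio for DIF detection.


Odds_A = 56/44 = 1.2727
Odds_B = 64/30 = 2.1333
OR = Odds_A / Odds_B = 1.2727 / 2.1333
Exactly, OR = (56 * 30) / (44 * 64) = 1680 / 2816
OR = 0.5966

0.5966


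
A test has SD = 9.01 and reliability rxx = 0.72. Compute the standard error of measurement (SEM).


SEM = SD * sqrt(1 - rxx)
SEM = 9.01 * sqrt(1 - 0.72)
SEM = 9.01 * sqrt(0.28) = 9.01 * 0.52915
SEM = 4.7676

4.7676


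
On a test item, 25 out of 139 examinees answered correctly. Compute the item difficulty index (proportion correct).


Item difficulty p = number correct / total examinees
p = 25 / 139
p = 0.1799

0.1799


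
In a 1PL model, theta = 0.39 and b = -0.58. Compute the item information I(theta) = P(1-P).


P = 1/(1+exp(-(0.39--0.58))) = 0.7251
I = P*(1-P) = 0.7251 * 0.2749
I = 0.1993

0.1993


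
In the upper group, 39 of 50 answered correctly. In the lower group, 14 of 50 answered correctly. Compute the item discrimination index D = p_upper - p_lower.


p_upper = 39/50 = 0.78
p_lower = 14/50 = 0.28
D = 0.78 - 0.28 = 0.5

0.5


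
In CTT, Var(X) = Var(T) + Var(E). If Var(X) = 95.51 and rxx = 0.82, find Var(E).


var_true = rxx * var_obs = 0.82 * 95.51 = 78.3182
var_error = var_obs - var_true
var_error = 95.51 - 78.3182
var_error = 17.1918

17.1918


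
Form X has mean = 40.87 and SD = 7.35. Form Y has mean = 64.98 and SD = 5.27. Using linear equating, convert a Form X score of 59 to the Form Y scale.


slope = SD_Y / SD_X = 5.27 / 7.35 ~ 0.717
intercept = mean_Y - slope * mean_X = 64.98 - (5.27 / 7.35) * 40.87 ~ 35.6759
Y = slope * X + intercept. To avoid rounding drift from the rounded slope/intercept, evaluate the equivalent form Y = mean_Y + SD_Y * (X - mean_X) / SD_X at full precision:
Y = 64.98 + 5.27 * (59 - 40.87) / 7.35
Y = 64.98 + 5.27 * 18.13 / 7.35
Y = 64.98 + 95.5451 / 7.35
Y = 64.98 + 12.9993
Y = 77.9793

77.9793


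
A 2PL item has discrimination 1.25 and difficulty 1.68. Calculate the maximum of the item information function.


For 2PL, max info at theta = b = 1.68
I_max = a^2 / 4 = 1.25^2 / 4
= 1.5625 / 4
I_max = 0.3906

0.3906


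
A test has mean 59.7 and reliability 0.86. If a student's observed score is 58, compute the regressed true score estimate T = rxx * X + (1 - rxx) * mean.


T_est = rxx * X + (1 - rxx) * mean
T_est = 0.86 * 58 + 0.14 * 59.7
T_est = 49.88 + 8.358
T_est = 58.238

58.238


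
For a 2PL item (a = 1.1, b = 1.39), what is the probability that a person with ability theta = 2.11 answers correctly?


a*(theta - b) = 1.1 * (2.11 - 1.39) = 0.792
exp(-0.792) = 0.4529
P = 1 / (1 + 0.4529)
P = 0.6883

0.6883


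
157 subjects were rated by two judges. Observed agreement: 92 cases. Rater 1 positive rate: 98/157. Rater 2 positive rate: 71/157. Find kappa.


P_o = 92/157 = 0.585987
P_e = (98*71 + 59*86) / 24649 = 0.488133
kappa = (P_o - P_e) / (1 - P_e)
kappa = (0.585987 - 0.488133) / (1 - 0.488133)
kappa = 0.1912

0.1912


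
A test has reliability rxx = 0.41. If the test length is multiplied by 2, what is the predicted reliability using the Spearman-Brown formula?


r_new = (n * rxx) / (1 + (n-1) * rxx)
r_new = (2 * 0.41) / (1 + 1 * 0.41)
r_new = 0.82 / 1.41
r_new = 0.5816

0.5816


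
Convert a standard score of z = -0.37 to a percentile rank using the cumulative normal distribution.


CDF(z) = 0.5 * (1 + erf(z/sqrt(2)))
erf(-0.2616) = -0.2886
CDF = 0.3557
Percentile rank = 0.3557 * 100 = 35.57

35.57


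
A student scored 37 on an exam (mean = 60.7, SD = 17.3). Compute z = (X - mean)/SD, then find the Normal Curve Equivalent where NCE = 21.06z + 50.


z = (X - mean) / SD = (37 - 60.7) / 17.3
z = -23.7 / 17.3
z = -1.3699
NCE = NCE = 21.06z + 50
Carry z at full precision (z = -23.7 / 17.3) into the conversion:
NCE = 21.06 * (-23.7 / 17.3) + 50 = -499.122 / 17.3 + 50
NCE = -28.851 + 50
NCE = 21.149

21.149


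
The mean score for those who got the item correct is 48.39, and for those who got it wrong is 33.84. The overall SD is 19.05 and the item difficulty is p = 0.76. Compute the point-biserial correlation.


q = 1 - p = 0.24
rpb = ((M1 - M0) / SD) * sqrt(p * q)
rpb = ((48.39 - 33.84) / 19.05) * sqrt(0.76 * 0.24)
rpb = 0.3262

0.3262


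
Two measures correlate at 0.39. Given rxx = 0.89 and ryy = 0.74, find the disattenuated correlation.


r_corrected = rxy / sqrt(rxx * ryy)
= 0.39 / sqrt(0.89 * 0.74)
= 0.39 / sqrt(0.6586)
= 0.39 / 0.811542
r_corrected = 0.4806

0.4806


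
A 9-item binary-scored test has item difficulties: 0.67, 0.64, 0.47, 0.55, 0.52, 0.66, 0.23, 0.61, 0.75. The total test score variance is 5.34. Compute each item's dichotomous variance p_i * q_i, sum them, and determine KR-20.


For each item, compute p_i * q_i:
  Item 1: 0.67 * 0.33 = 0.2211
  Item 2: 0.64 * 0.36 = 0.2304
  Item 3: 0.47 * 0.53 = 0.2491
  Item 4: 0.55 * 0.45 = 0.2475
  Item 5: 0.52 * 0.48 = 0.2496
  Item 6: 0.66 * 0.34 = 0.2244
  Item 7: 0.23 * 0.77 = 0.1771
  Item 8: 0.61 * 0.39 = 0.2379
  Item 9: 0.75 * 0.25 = 0.1875
Sum(p_i * q_i) = 0.2211 + 0.2304 + 0.2491 + 0.2475 + 0.2496 + 0.2244 + 0.1771 + 0.2379 + 0.1875 = 2.0246
KR-20 = (k/(k-1)) * (1 - Sum(p_i*q_i) / Var_total)
= (9/8) * (1 - 2.0246/5.34)
= 1.125 * 0.6209
KR-20 = 0.6985

0.6985


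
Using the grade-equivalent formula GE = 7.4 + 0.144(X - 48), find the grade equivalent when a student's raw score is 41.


raw - median = 41 - 48 = -7
slope * diff = 0.144 * -7 = -1.008
GE = 7.4 + -1.008
GE = 6.392

6.392


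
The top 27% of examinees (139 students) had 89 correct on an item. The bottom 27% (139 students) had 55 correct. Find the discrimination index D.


p_upper = 89/139 = 0.6403
p_lower = 55/139 = 0.3957
D = 0.6403 - 0.3957 = 0.2446

0.2446


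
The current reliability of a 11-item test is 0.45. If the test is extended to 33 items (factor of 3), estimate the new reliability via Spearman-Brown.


r_new = (n * rxx) / (1 + (n-1) * rxx)
r_new = (3 * 0.45) / (1 + 2 * 0.45)
r_new = 1.35 / 1.9
r_new = 0.7105

0.7105


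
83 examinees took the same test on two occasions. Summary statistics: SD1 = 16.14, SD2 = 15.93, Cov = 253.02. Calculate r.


r = cov(X,Y) / (SD_X * SD_Y)
r = 253.02 / (16.14 * 15.93)
r = 253.02 / 257.1102
r = 0.9841

0.9841


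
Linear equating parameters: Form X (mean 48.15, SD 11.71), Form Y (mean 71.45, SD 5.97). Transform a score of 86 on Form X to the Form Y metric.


slope = SD_Y / SD_X = 5.97 / 11.71 ~ 0.5098
intercept = mean_Y - slope * mean_X = 71.45 - (5.97 / 11.71) * 48.15 ~ 46.9021
Y = slope * X + intercept. To avoid rounding drift from the rounded slope/intercept, evaluate the equivalent form Y = mean_Y + SD_Y * (X - mean_X) / SD_X at full precision:
Y = 71.45 + 5.97 * (86 - 48.15) / 11.71
Y = 71.45 + 5.97 * 37.85 / 11.71
Y = 71.45 + 225.9645 / 11.71
Y = 71.45 + 19.2967
Y = 90.7467

90.7467


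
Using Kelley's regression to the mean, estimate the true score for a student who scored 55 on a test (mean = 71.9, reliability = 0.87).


T_est = rxx * X + (1 - rxx) * mean
T_est = 0.87 * 55 + 0.13 * 71.9
T_est = 47.85 + 9.347
T_est = 57.197

57.197


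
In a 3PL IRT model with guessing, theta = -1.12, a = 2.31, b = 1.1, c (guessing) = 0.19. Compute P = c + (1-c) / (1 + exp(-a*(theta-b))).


logit = 2.31*(-1.12 - 1.1) = -5.1282
P* = 1/(1 + exp(--5.1282)) = 0.0059
P = 0.19 + (1 - 0.19) * 0.0059
P = 0.1948

0.1948


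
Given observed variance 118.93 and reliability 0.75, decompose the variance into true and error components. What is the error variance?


var_true = rxx * var_obs = 0.75 * 118.93 = 89.1975
var_error = var_obs - var_true
var_error = 118.93 - 89.1975
var_error = 29.7325

29.7325


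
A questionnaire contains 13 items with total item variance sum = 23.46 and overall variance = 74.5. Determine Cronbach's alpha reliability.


alpha = (k/(k-1)) * (1 - sum(si^2)/s_total^2)
= (13/12) * (1 - 23.46/74.5)
alpha = 0.7422

0.7422


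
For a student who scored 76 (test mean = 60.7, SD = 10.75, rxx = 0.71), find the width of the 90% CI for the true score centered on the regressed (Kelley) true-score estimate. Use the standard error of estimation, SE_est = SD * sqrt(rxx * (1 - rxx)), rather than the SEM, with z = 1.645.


True score estimate = 0.71*76 + 0.29*60.7 = 71.563
SE_est = SD * sqrt(rxx * (1 - rxx)) = 10.75 * sqrt(0.71 * 0.29) = 10.75 * sqrt(0.2059) = 4.877942
CI = T_est +/- z * SE_est, so width = 2 * z * SE_est = 2 * 1.645 * 4.877942
Width = 16.0484

16.0484


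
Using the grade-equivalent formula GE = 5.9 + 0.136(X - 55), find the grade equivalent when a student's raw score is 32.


raw - median = 32 - 55 = -23
slope * diff = 0.136 * -23 = -3.128
GE = 5.9 + -3.128
GE = 2.772

2.772


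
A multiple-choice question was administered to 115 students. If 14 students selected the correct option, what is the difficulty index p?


Item difficulty p = number correct / total examinees
p = 14 / 115
p = 0.1217

0.1217


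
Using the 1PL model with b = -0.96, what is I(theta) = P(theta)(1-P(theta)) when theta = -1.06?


P = 1/(1+exp(-(-1.06--0.96))) = 0.475
I = P*(1-P) = 0.475 * 0.525
I = 0.2494

0.2494


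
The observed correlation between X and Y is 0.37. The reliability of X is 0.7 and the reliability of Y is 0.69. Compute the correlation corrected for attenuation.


r_corrected = rxy / sqrt(rxx * ryy)
= 0.37 / sqrt(0.7 * 0.69)
= 0.37 / sqrt(0.483)
= 0.37 / 0.694982
r_corrected = 0.5324

0.5324


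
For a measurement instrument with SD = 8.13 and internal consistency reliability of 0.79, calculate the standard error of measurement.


SEM = SD * sqrt(1 - rxx)
SEM = 8.13 * sqrt(1 - 0.79)
SEM = 8.13 * sqrt(0.21) = 8.13 * 0.458258
SEM = 3.7256

3.7256


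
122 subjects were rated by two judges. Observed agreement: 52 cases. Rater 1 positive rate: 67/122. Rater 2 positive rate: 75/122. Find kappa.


P_o = 52/122 = 0.42623
P_e = (67*75 + 55*47) / 14884 = 0.511287
kappa = (P_o - P_e) / (1 - P_e)
kappa = (0.42623 - 0.511287) / (1 - 0.511287)
kappa = -0.174

-0.174


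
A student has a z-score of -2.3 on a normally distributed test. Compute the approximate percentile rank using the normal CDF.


CDF(z) = 0.5 * (1 + erf(z/sqrt(2)))
erf(-1.6263) = -0.9786
CDF = 0.0107
Percentile rank = 0.0107 * 100 = 1.07

1.07


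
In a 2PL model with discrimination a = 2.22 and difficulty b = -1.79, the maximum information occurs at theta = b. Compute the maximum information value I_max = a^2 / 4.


For 2PL, max info at theta = b = -1.79
I_max = a^2 / 4 = 2.22^2 / 4
= 4.9284 / 4
I_max = 1.2321

1.2321


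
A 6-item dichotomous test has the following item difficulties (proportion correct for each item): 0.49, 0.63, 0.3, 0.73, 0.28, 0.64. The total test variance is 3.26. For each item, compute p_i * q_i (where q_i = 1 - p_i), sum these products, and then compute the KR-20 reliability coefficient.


For each item, compute p_i * q_i:
  Item 1: 0.49 * 0.51 = 0.2499
  Item 2: 0.63 * 0.37 = 0.2331
  Item 3: 0.3 * 0.7 = 0.21
  Item 4: 0.73 * 0.27 = 0.1971
  Item 5: 0.28 * 0.72 = 0.2016
  Item 6: 0.64 * 0.36 = 0.2304
Sum(p_i * q_i) = 0.2499 + 0.2331 + 0.21 + 0.1971 + 0.2016 + 0.2304 = 1.3221
KR-20 = (k/(k-1)) * (1 - Sum(p_i*q_i) / Var_total)
= (6/5) * (1 - 1.3221/3.26)
= 1.2 * 0.5944
KR-20 = 0.7133

0.7133


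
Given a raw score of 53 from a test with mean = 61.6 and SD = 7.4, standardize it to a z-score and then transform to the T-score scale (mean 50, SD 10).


z = (X - mean) / SD = (53 - 61.6) / 7.4
z = -8.6 / 7.4
z = -1.1622
T-score = T = 50 + 10z
Carry z at full precision (z = -8.6 / 7.4) into the conversion:
T-score = 50 + 10 * (-8.6 / 7.4) = 50 + -86 / 7.4
T-score = 50 + -11.6216
T-score = 38.3784

38.3784


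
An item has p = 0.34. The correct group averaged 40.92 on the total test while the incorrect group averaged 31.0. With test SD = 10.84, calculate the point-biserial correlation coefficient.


q = 1 - p = 0.66
rpb = ((M1 - M0) / SD) * sqrt(p * q)
rpb = ((40.92 - 31.0) / 10.84) * sqrt(0.34 * 0.66)
rpb = 0.4335

0.4335


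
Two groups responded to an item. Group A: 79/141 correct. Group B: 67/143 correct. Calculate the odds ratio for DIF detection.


Odds_A = 79/62 = 1.2742
Odds_B = 67/76 = 0.8816
OR = Odds_A / Odds_B = 1.2742 / 0.8816
Exactly, OR = (79 * 76) / (62 * 67) = 6004 / 4154
OR = 1.4454

1.4454


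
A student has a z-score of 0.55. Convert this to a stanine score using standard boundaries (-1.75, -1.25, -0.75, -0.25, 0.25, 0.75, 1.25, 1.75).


Stanine boundaries: [-1.75, -1.25, -0.75, -0.25, 0.25, 0.75, 1.25, 1.75]
z = 0.55
Check each boundary:
  z >= -1.75 -> could be stanine 2
  z >= -1.25 -> could be stanine 3
  z >= -0.75 -> could be stanine 4
  z >= -0.25 -> could be stanine 5
  z >= 0.25 -> could be stanine 6
  z < 0.75
  z < 1.25
  z < 1.75
Highest qualifying boundary gives stanine = 6

6


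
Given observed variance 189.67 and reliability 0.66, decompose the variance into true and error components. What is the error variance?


var_true = rxx * var_obs = 0.66 * 189.67 = 125.1822
var_error = var_obs - var_true
var_error = 189.67 - 125.1822
var_error = 64.4878

64.4878


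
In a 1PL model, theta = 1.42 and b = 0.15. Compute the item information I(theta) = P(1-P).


P = 1/(1+exp(-(1.42-0.15))) = 0.7807
I = P*(1-P) = 0.7807 * 0.2193
I = 0.1712

0.1712


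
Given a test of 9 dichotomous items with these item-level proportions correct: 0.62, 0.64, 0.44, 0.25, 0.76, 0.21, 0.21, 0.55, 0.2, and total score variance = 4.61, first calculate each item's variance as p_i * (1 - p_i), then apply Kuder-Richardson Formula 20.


For each item, compute p_i * q_i:
  Item 1: 0.62 * 0.38 = 0.2356
  Item 2: 0.64 * 0.36 = 0.2304
  Item 3: 0.44 * 0.56 = 0.2464
  Item 4: 0.25 * 0.75 = 0.1875
  Item 5: 0.76 * 0.24 = 0.1824
  Item 6: 0.21 * 0.79 = 0.1659
  Item 7: 0.21 * 0.79 = 0.1659
  Item 8: 0.55 * 0.45 = 0.2475
  Item 9: 0.2 * 0.8 = 0.16
Sum(p_i * q_i) = 0.2356 + 0.2304 + 0.2464 + 0.1875 + 0.1824 + 0.1659 + 0.1659 + 0.2475 + 0.16 = 1.8216
KR-20 = (k/(k-1)) * (1 - Sum(p_i*q_i) / Var_total)
= (9/8) * (1 - 1.8216/4.61)
= 1.125 * 0.6049
KR-20 = 0.6805

0.6805


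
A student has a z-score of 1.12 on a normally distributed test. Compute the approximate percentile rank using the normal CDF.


CDF(z) = 0.5 * (1 + erf(z/sqrt(2)))
erf(0.792) = 0.7373
CDF = 0.8686
Percentile rank = 0.8686 * 100 = 86.86

86.86


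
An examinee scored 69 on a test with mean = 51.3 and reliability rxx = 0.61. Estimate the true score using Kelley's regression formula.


T_est = rxx * X + (1 - rxx) * mean
T_est = 0.61 * 69 + 0.39 * 51.3
T_est = 42.09 + 20.007
T_est = 62.097

62.097


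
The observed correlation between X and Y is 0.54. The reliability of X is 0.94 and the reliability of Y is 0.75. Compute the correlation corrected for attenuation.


r_corrected = rxy / sqrt(rxx * ryy)
= 0.54 / sqrt(0.94 * 0.75)
= 0.54 / sqrt(0.705)
= 0.54 / 0.839643
r_corrected = 0.6431

0.6431


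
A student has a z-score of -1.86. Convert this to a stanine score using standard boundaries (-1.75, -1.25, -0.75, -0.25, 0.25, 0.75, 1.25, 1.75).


Stanine boundaries: [-1.75, -1.25, -0.75, -0.25, 0.25, 0.75, 1.25, 1.75]
z = -1.86
Check each boundary:
  z < -1.75
  z < -1.25
  z < -0.75
  z < -0.25
  z < 0.25
  z < 0.75
  z < 1.25
  z < 1.75
Highest qualifying boundary gives stanine = 1

1


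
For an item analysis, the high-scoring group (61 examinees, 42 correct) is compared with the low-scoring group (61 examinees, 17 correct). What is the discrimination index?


p_upper = 42/61 = 0.6885
p_lower = 17/61 = 0.2787
D = 0.6885 - 0.2787 = 0.4098

0.4098


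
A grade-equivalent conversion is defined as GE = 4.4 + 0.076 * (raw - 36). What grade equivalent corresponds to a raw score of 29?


raw - median = 29 - 36 = -7
slope * diff = 0.076 * -7 = -0.532
GE = 4.4 + -0.532
GE = 3.868

3.868


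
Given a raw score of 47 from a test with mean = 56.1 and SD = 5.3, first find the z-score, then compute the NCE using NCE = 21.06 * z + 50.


z = (X - mean) / SD = (47 - 56.1) / 5.3
z = -9.1 / 5.3
z = -1.717
NCE = NCE = 21.06z + 50
Carry z at full precision (z = -9.1 / 5.3) into the conversion:
NCE = 21.06 * (-9.1 / 5.3) + 50 = -191.646 / 5.3 + 50
NCE = -36.1596 + 50
NCE = 13.8404

13.8404


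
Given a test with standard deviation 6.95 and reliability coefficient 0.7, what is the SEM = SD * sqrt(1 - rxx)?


SEM = SD * sqrt(1 - rxx)
SEM = 6.95 * sqrt(1 - 0.7)
SEM = 6.95 * sqrt(0.3) = 6.95 * 0.547723
SEM = 3.8067

3.8067


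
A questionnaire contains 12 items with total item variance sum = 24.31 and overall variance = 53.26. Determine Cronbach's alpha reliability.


alpha = (k/(k-1)) * (1 - sum(si^2)/s_total^2)
= (12/11) * (1 - 24.31/53.26)
alpha = 0.593

0.593


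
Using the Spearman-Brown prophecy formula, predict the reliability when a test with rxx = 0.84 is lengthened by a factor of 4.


r_new = (n * rxx) / (1 + (n-1) * rxx)
r_new = (4 * 0.84) / (1 + 3 * 0.84)
r_new = 3.36 / 3.52
r_new = 0.9545

0.9545


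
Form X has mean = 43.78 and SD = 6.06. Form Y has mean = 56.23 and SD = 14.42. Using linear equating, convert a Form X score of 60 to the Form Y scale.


slope = SD_Y / SD_X = 14.42 / 6.06 ~ 2.3795
intercept = mean_Y - slope * mean_X = 56.23 - (14.42 / 6.06) * 43.78 ~ -47.9462
Y = slope * X + intercept. To avoid rounding drift from the rounded slope/intercept, evaluate the equivalent form Y = mean_Y + SD_Y * (X - mean_X) / SD_X at full precision:
Y = 56.23 + 14.42 * (60 - 43.78) / 6.06
Y = 56.23 + 14.42 * 16.22 / 6.06
Y = 56.23 + 233.8924 / 6.06
Y = 56.23 + 38.5961
Y = 94.8261

94.8261


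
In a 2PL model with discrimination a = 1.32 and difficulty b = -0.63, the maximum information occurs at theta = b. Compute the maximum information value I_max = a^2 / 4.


For 2PL, max info at theta = b = -0.63
I_max = a^2 / 4 = 1.32^2 / 4
= 1.7424 / 4
I_max = 0.4356

0.4356


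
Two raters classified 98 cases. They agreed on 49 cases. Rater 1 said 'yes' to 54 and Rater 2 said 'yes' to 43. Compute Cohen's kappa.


P_o = 49/98 = 0.5
P_e = (54*43 + 44*55) / 9604 = 0.493753
kappa = (P_o - P_e) / (1 - P_e)
kappa = (0.5 - 0.493753) / (1 - 0.493753)
kappa = 0.0123

0.0123


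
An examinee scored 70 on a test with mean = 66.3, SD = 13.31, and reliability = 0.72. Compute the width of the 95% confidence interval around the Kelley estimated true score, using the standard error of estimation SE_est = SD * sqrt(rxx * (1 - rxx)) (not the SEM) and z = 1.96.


True score estimate = 0.72*70 + 0.28*66.3 = 68.964
SE_est = SD * sqrt(rxx * (1 - rxx)) = 13.31 * sqrt(0.72 * 0.28) = 13.31 * sqrt(0.2016) = 5.976175
CI = T_est +/- z * SE_est, so width = 2 * z * SE_est = 2 * 1.96 * 5.976175
Width = 23.4266

23.4266


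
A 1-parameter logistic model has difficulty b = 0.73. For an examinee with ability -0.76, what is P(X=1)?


theta - b = -0.76 - 0.73 = -1.49
exp(-(theta - b)) = exp(1.49) = 4.4371
P = 1 / (1 + 4.4371)
P = 0.1839

0.1839


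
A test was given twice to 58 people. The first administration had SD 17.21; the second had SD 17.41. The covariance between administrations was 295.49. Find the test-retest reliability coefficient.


r = cov(X,Y) / (SD_X * SD_Y)
r = 295.49 / (17.21 * 17.41)
r = 295.49 / 299.6261
r = 0.9862

0.9862


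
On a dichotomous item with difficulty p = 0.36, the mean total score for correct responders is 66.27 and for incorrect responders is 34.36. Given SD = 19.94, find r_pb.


q = 1 - p = 0.64
rpb = ((M1 - M0) / SD) * sqrt(p * q)
rpb = ((66.27 - 34.36) / 19.94) * sqrt(0.36 * 0.64)
rpb = 0.7681

0.7681


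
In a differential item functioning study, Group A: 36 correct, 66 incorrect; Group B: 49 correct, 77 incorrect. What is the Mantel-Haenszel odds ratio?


Odds_A = 36/66 = 0.5455
Odds_B = 49/77 = 0.6364
OR = Odds_A / Odds_B = 0.5455 / 0.6364
Exactly, OR = (36 * 77) / (66 * 49) = 2772 / 3234
OR = 0.8571

0.8571


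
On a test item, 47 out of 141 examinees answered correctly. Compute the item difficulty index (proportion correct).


Item difficulty p = number correct / total examinees
p = 47 / 141
p = 0.3333

0.3333


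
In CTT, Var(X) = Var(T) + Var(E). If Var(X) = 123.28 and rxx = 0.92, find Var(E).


var_true = rxx * var_obs = 0.92 * 123.28 = 113.4176
var_error = var_obs - var_true
var_error = 123.28 - 113.4176
var_error = 9.8624

9.8624


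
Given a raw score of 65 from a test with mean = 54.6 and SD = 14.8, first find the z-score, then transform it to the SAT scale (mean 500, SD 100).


z = (X - mean) / SD = (65 - 54.6) / 14.8
z = 10.4 / 14.8
z = 0.7027
SAT-scale = SAT = 500 + 100z
Carry z at full precision (z = 10.4 / 14.8) into the conversion:
SAT-scale = 500 + 100 * (10.4 / 14.8) = 500 + 1040 / 14.8
SAT-scale = 500 + 70.2703
SAT-scale = 570.2703

570.2703


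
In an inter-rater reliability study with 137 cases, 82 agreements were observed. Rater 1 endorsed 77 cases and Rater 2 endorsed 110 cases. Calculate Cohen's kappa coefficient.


P_o = 82/137 = 0.59854
P_e = (77*110 + 60*27) / 18769 = 0.537589
kappa = (P_o - P_e) / (1 - P_e)
kappa = (0.59854 - 0.537589) / (1 - 0.537589)
kappa = 0.1318

0.1318


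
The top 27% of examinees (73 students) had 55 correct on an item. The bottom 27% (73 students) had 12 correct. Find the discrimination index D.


p_upper = 55/73 = 0.7534
p_lower = 12/73 = 0.1644
D = 0.7534 - 0.1644 = 0.589

0.589


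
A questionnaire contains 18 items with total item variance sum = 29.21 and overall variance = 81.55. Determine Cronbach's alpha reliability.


alpha = (k/(k-1)) * (1 - sum(si^2)/s_total^2)
= (18/17) * (1 - 29.21/81.55)
alpha = 0.6796

0.6796


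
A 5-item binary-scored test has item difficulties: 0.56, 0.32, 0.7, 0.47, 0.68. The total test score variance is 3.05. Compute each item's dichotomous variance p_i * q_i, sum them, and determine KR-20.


For each item, compute p_i * q_i:
  Item 1: 0.56 * 0.44 = 0.2464
  Item 2: 0.32 * 0.68 = 0.2176
  Item 3: 0.7 * 0.3 = 0.21
  Item 4: 0.47 * 0.53 = 0.2491
  Item 5: 0.68 * 0.32 = 0.2176
Sum(p_i * q_i) = 0.2464 + 0.2176 + 0.21 + 0.2491 + 0.2176 = 1.1407
KR-20 = (k/(k-1)) * (1 - Sum(p_i*q_i) / Var_total)
= (5/4) * (1 - 1.1407/3.05)
= 1.25 * 0.626
KR-20 = 0.7825

0.7825


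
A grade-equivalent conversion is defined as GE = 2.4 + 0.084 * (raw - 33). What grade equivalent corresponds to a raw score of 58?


raw - median = 58 - 33 = 25
slope * diff = 0.084 * 25 = 2.1
GE = 2.4 + 2.1
GE = 4.5

4.5


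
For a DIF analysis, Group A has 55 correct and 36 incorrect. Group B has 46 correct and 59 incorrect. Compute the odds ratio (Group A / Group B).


Odds_A = 55/36 = 1.5278
Odds_B = 46/59 = 0.7797
OR = Odds_A / Odds_B = 1.5278 / 0.7797
Exactly, OR = (55 * 59) / (36 * 46) = 3245 / 1656
OR = 1.9595

1.9595


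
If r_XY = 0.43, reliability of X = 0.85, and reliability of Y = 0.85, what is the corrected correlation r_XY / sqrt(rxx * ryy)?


r_corrected = rxy / sqrt(rxx * ryy)
= 0.43 / sqrt(0.85 * 0.85)
= 0.43 / sqrt(0.7225)
= 0.43 / 0.85
r_corrected = 0.5059

0.5059


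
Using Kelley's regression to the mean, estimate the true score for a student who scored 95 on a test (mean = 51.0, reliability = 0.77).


T_est = rxx * X + (1 - rxx) * mean
T_est = 0.77 * 95 + 0.23 * 51.0
T_est = 73.15 + 11.73
T_est = 84.88

84.88


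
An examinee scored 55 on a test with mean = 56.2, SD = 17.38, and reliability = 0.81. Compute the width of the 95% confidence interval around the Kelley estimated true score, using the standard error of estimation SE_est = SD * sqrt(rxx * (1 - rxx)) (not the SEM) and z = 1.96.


True score estimate = 0.81*55 + 0.19*56.2 = 55.228
SE_est = SD * sqrt(rxx * (1 - rxx)) = 17.38 * sqrt(0.81 * 0.19) = 17.38 * sqrt(0.1539) = 6.81819
CI = T_est +/- z * SE_est, so width = 2 * z * SE_est = 2 * 1.96 * 6.81819
Width = 26.7273

26.7273


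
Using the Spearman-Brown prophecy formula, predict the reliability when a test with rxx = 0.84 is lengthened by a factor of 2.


r_new = (n * rxx) / (1 + (n-1) * rxx)
r_new = (2 * 0.84) / (1 + 1 * 0.84)
r_new = 1.68 / 1.84
r_new = 0.913

0.913


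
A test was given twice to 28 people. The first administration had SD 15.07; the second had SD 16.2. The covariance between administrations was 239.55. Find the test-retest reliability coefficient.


r = cov(X,Y) / (SD_X * SD_Y)
r = 239.55 / (15.07 * 16.2)
r = 239.55 / 244.134
r = 0.9812

0.9812


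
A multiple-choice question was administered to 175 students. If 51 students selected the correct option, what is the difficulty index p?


Item difficulty p = number correct / total examinees
p = 51 / 175
p = 0.2914

0.2914


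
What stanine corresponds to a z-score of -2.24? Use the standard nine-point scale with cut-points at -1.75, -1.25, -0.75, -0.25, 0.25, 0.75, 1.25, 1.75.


Stanine boundaries: [-1.75, -1.25, -0.75, -0.25, 0.25, 0.75, 1.25, 1.75]
z = -2.24
Check each boundary:
  z < -1.75
  z < -1.25
  z < -0.75
  z < -0.25
  z < 0.25
  z < 0.75
  z < 1.25
  z < 1.75
Highest qualifying boundary gives stanine = 1

1


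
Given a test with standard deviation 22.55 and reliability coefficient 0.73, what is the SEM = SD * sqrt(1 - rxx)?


SEM = SD * sqrt(1 - rxx)
SEM = 22.55 * sqrt(1 - 0.73)
SEM = 22.55 * sqrt(0.27) = 22.55 * 0.519615
SEM = 11.7173

11.7173


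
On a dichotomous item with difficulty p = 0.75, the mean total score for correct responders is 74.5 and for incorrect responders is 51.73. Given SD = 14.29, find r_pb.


q = 1 - p = 0.25
rpb = ((M1 - M0) / SD) * sqrt(p * q)
rpb = ((74.5 - 51.73) / 14.29) * sqrt(0.75 * 0.25)
rpb = 0.69

0.69


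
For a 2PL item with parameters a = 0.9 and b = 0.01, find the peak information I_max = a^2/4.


For 2PL, max info at theta = b = 0.01
I_max = a^2 / 4 = 0.9^2 / 4
= 0.81 / 4
I_max = 0.2025

0.2025


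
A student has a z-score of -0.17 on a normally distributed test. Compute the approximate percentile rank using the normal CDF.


CDF(z) = 0.5 * (1 + erf(z/sqrt(2)))
erf(-0.1202) = -0.135
CDF = 0.4325
Percentile rank = 0.4325 * 100 = 43.25

43.25


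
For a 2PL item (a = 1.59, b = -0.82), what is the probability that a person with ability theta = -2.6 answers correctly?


a*(theta - b) = 1.59 * (-2.6 - -0.82) = -2.8302
exp(--2.8302) = 16.9489
P = 1 / (1 + 16.9489)
P = 0.0557

0.0557


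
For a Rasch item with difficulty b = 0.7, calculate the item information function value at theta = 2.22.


P = 1/(1+exp(-(2.22-0.7))) = 0.8205
I = P*(1-P) = 0.8205 * 0.1795
I = 0.1473

0.1473


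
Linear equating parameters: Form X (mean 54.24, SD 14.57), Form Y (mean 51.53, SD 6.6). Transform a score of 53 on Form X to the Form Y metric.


slope = SD_Y / SD_X = 6.6 / 14.57 ~ 0.453
intercept = mean_Y - slope * mean_X = 51.53 - (6.6 / 14.57) * 54.24 ~ 26.9601
Y = slope * X + intercept. To avoid rounding drift from the rounded slope/intercept, evaluate the equivalent form Y = mean_Y + SD_Y * (X - mean_X) / SD_X at full precision:
Y = 51.53 + 6.6 * (53 - 54.24) / 14.57
Y = 51.53 - 6.6 * 1.24 / 14.57
Y = 51.53 - 8.184 / 14.57
Y = 51.53 - 0.5617
Y = 50.9683

50.9683


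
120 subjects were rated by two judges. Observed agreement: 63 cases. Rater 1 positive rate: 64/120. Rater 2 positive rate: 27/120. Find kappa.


P_o = 63/120 = 0.525
P_e = (64*27 + 56*93) / 14400 = 0.481667
kappa = (P_o - P_e) / (1 - P_e)
kappa = (0.525 - 0.481667) / (1 - 0.481667)
kappa = 0.0836

0.0836


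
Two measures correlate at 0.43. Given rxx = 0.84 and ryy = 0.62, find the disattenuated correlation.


r_corrected = rxy / sqrt(rxx * ryy)
= 0.43 / sqrt(0.84 * 0.62)
= 0.43 / sqrt(0.5208)
= 0.43 / 0.721665
r_corrected = 0.5958

0.5958


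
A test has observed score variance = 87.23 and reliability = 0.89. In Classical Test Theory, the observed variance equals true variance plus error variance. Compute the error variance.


var_true = rxx * var_obs = 0.89 * 87.23 = 77.6347
var_error = var_obs - var_true
var_error = 87.23 - 77.6347
var_error = 9.5953

9.5953


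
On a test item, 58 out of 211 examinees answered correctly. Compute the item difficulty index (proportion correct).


Item difficulty p = number correct / total examinees
p = 58 / 211
p = 0.2749

0.2749


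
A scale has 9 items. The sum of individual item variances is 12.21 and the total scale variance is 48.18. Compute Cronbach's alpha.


alpha = (k/(k-1)) * (1 - sum(si^2)/s_total^2)
= (9/8) * (1 - 12.21/48.18)
alpha = 0.8399

0.8399


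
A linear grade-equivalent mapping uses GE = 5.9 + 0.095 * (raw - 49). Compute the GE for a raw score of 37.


raw - median = 37 - 49 = -12
slope * diff = 0.095 * -12 = -1.14
GE = 5.9 + -1.14
GE = 4.76

4.76


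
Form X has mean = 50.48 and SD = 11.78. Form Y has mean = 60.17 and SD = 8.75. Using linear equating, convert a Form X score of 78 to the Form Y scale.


slope = SD_Y / SD_X = 8.75 / 11.78 ~ 0.7428
intercept = mean_Y - slope * mean_X = 60.17 - (8.75 / 11.78) * 50.48 ~ 22.6742
Y = slope * X + intercept. To avoid rounding drift from the rounded slope/intercept, evaluate the equivalent form Y = mean_Y + SD_Y * (X - mean_X) / SD_X at full precision:
Y = 60.17 + 8.75 * (78 - 50.48) / 11.78
Y = 60.17 + 8.75 * 27.52 / 11.78
Y = 60.17 + 240.8 / 11.78
Y = 60.17 + 20.4414
Y = 80.6114

80.6114


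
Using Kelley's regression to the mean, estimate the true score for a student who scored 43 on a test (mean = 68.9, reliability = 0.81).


T_est = rxx * X + (1 - rxx) * mean
T_est = 0.81 * 43 + 0.19 * 68.9
T_est = 34.83 + 13.091
T_est = 47.921

47.921


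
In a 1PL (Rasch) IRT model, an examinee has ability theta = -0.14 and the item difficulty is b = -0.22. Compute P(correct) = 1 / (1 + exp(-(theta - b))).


theta - b = -0.14 - -0.22 = 0.08
exp(-(theta - b)) = exp(-0.08) = 0.9231
P = 1 / (1 + 0.9231)
P = 0.52

0.52


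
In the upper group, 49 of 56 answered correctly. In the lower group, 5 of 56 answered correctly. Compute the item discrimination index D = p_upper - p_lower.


p_upper = 49/56 = 0.875
p_lower = 5/56 = 0.0893
D = 0.875 - 0.0893 = 0.7857

0.7857


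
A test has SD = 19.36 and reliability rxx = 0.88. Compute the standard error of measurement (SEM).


SEM = SD * sqrt(1 - rxx)
SEM = 19.36 * sqrt(1 - 0.88)
SEM = 19.36 * sqrt(0.12) = 19.36 * 0.34641
SEM = 6.7065

6.7065


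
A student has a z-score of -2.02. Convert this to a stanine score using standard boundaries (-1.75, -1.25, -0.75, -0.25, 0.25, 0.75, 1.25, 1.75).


Stanine boundaries: [-1.75, -1.25, -0.75, -0.25, 0.25, 0.75, 1.25, 1.75]
z = -2.02
Check each boundary:
  z < -1.75
  z < -1.25
  z < -0.75
  z < -0.25
  z < 0.25
  z < 0.75
  z < 1.25
  z < 1.75
Highest qualifying boundary gives stanine = 1

1


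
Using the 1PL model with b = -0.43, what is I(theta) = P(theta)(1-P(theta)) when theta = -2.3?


P = 1/(1+exp(-(-2.3--0.43))) = 0.1335
I = P*(1-P) = 0.1335 * 0.8665
I = 0.1157

0.1157


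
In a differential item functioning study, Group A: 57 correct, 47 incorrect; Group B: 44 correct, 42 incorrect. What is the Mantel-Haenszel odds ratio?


Odds_A = 57/47 = 1.2128
Odds_B = 44/42 = 1.0476
OR = Odds_A / Odds_B = 1.2128 / 1.0476
Exactly, OR = (57 * 42) / (47 * 44) = 2394 / 2068
OR = 1.1576

1.1576


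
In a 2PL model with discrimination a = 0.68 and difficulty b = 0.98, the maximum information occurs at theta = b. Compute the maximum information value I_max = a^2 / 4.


For 2PL, max info at theta = b = 0.98
I_max = a^2 / 4 = 0.68^2 / 4
= 0.4624 / 4
I_max = 0.1156

0.1156


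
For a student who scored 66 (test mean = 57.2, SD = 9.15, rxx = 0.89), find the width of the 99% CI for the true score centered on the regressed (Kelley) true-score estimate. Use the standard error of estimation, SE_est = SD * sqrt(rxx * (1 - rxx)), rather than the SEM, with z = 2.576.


True score estimate = 0.89*66 + 0.11*57.2 = 65.032
SE_est = SD * sqrt(rxx * (1 - rxx)) = 9.15 * sqrt(0.89 * 0.11) = 9.15 * sqrt(0.0979) = 2.862941
CI = T_est +/- z * SE_est, so width = 2 * z * SE_est = 2 * 2.576 * 2.862941
Width = 14.7499

14.7499


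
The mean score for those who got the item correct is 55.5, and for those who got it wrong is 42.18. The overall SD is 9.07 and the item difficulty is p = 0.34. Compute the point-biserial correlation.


q = 1 - p = 0.66
rpb = ((M1 - M0) / SD) * sqrt(p * q)
rpb = ((55.5 - 42.18) / 9.07) * sqrt(0.34 * 0.66)
rpb = 0.6957

0.6957


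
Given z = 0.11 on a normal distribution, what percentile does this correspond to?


CDF(z) = 0.5 * (1 + erf(z/sqrt(2)))
erf(0.0778) = 0.0876
CDF = 0.5438
Percentile rank = 0.5438 * 100 = 54.38

54.38


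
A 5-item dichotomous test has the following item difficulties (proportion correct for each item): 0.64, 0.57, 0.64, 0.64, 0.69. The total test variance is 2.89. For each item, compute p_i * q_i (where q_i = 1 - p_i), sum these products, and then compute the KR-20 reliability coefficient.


For each item, compute p_i * q_i:
  Item 1: 0.64 * 0.36 = 0.2304
  Item 2: 0.57 * 0.43 = 0.2451
  Item 3: 0.64 * 0.36 = 0.2304
  Item 4: 0.64 * 0.36 = 0.2304
  Item 5: 0.69 * 0.31 = 0.2139
Sum(p_i * q_i) = 0.2304 + 0.2451 + 0.2304 + 0.2304 + 0.2139 = 1.1502
KR-20 = (k/(k-1)) * (1 - Sum(p_i*q_i) / Var_total)
= (5/4) * (1 - 1.1502/2.89)
= 1.25 * 0.602
KR-20 = 0.7525

0.7525


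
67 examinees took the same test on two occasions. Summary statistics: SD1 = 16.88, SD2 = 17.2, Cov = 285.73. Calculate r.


r = cov(X,Y) / (SD_X * SD_Y)
r = 285.73 / (16.88 * 17.2)
r = 285.73 / 290.336
r = 0.9841

0.9841


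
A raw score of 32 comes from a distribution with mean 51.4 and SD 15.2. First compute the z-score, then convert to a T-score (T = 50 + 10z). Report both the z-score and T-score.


z = (X - mean) / SD = (32 - 51.4) / 15.2
z = -19.4 / 15.2
z = -1.2763
T-score = T = 50 + 10z
Carry z at full precision (z = -19.4 / 15.2) into the conversion:
T-score = 50 + 10 * (-19.4 / 15.2) = 50 + -194 / 15.2
T-score = 50 + -12.7632
T-score = 37.2368

37.2368


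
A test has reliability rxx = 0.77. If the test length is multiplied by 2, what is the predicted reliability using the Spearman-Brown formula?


r_new = (n * rxx) / (1 + (n-1) * rxx)
r_new = (2 * 0.77) / (1 + 1 * 0.77)
r_new = 1.54 / 1.77
r_new = 0.8701

0.8701


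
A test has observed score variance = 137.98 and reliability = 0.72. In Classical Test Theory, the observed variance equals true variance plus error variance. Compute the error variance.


var_true = rxx * var_obs = 0.72 * 137.98 = 99.3456
var_error = var_obs - var_true
var_error = 137.98 - 99.3456
var_error = 38.6344

38.6344


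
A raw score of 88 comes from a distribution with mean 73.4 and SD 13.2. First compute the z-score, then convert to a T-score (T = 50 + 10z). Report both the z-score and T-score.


z = (X - mean) / SD = (88 - 73.4) / 13.2
z = 14.6 / 13.2
z = 1.1061
T-score = T = 50 + 10z
Carry z at full precision (z = 14.6 / 13.2) into the conversion:
T-score = 50 + 10 * (14.6 / 13.2) = 50 + 146 / 13.2
T-score = 50 + 11.0606
T-score = 61.0606

61.0606


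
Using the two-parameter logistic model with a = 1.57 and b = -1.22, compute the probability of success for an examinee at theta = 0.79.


a*(theta - b) = 1.57 * (0.79 - -1.22) = 3.1557
exp(-3.1557) = 0.0426
P = 1 / (1 + 0.0426)
P = 0.9591

0.9591


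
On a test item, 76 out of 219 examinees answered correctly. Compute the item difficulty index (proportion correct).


Item difficulty p = number correct / total examinees
p = 76 / 219
p = 0.347

0.347


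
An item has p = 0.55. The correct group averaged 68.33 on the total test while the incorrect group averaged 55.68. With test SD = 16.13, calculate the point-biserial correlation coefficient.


q = 1 - p = 0.45
rpb = ((M1 - M0) / SD) * sqrt(p * q)
rpb = ((68.33 - 55.68) / 16.13) * sqrt(0.55 * 0.45)
rpb = 0.3902

0.3902


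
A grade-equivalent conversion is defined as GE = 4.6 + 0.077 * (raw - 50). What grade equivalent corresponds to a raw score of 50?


raw - median = 50 - 50 = 0
slope * diff = 0.077 * 0 = 0.0
GE = 4.6 + 0.0
GE = 4.6

4.6


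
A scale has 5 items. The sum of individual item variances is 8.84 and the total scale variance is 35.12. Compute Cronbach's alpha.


alpha = (k/(k-1)) * (1 - sum(si^2)/s_total^2)
= (5/4) * (1 - 8.84/35.12)
alpha = 0.9354

0.9354


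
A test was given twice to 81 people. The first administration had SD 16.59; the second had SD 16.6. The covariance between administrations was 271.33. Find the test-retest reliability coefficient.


r = cov(X,Y) / (SD_X * SD_Y)
r = 271.33 / (16.59 * 16.6)
r = 271.33 / 275.394
r = 0.9852

0.9852


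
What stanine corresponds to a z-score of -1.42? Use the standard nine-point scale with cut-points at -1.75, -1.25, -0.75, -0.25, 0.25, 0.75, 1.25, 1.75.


Stanine boundaries: [-1.75, -1.25, -0.75, -0.25, 0.25, 0.75, 1.25, 1.75]
z = -1.42
Check each boundary:
  z >= -1.75 -> could be stanine 2
  z < -1.25
  z < -0.75
  z < -0.25
  z < 0.25
  z < 0.75
  z < 1.25
  z < 1.75
Highest qualifying boundary gives stanine = 2

2
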